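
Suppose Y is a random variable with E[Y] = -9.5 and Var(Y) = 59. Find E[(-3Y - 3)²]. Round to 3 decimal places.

E[-3Y - 3] = -3·-9.5 − 3 = 25.5
Var(-3Y - 3) = (-3)²·59 = 531
E[(-3Y - 3)²] = Var((-3Y - 3)) + (E[(-3Y - 3)])² = 531 + (25.5)² = 1181.25

1181.250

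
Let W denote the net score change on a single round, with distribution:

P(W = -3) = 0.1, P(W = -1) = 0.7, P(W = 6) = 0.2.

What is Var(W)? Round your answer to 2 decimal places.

E[W] = (-3)(0.1) + (-1)(0.7) + (6)(0.2) = 0.2
E[W²] = (-3)²(0.1) + (-1)²(0.7) + (6)²(0.2) = 8.8
Var(W) = E[W²] − (E[W])² = 8.8 − (0.2)² = 8.76

8.76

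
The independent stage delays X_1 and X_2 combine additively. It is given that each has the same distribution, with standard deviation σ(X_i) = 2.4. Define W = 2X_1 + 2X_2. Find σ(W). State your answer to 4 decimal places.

6.7882

Var(X_i) = (2.4)² = 5.76
By independence, Var(W) = (2)²Var(X_1) + (2)²Var(X_2)
= (2)²·5.76 + (2)²·5.76 = 46.08
σ(W) = √46.08 ≈ 6.7882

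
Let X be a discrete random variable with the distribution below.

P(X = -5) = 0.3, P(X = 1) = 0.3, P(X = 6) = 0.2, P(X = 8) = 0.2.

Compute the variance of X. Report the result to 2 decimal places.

25.24

E[X] = (-5)(0.3) + (1)(0.3) + (6)(0.2) + (8)(0.2) = 1.6
E[X²] = (-5)²(0.3) + (1)²(0.3) + (6)²(0.2) + (8)²(0.2) = 27.8
V(X) = E[X²] − (E[X])² = 27.8 − (1.6)² = 25.24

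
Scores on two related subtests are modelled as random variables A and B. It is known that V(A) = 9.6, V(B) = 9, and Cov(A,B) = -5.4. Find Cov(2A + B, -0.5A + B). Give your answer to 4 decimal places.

-8.7000

Cov(2A + B, -0.5A + B) = (2)(-0.5)V(A) + (1)(1)V(B) + [(2)(1) + (1)(-0.5)]Cov(A,B)
= -1·9.6 + 1·9 + 1.5·-5.4 = -8.7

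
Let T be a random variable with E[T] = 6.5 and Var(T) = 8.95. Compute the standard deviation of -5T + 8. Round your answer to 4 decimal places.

Var(-5T + 8) = (-5)²·8.95 = 223.75
SD(-5T + 8) = √223.75 ≈ 14.9583

14.9583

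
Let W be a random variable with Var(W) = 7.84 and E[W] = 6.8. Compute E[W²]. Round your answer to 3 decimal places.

54.080

E[W²] = Var(W) + (E[W])² = 7.84 + (6.8)² = 54.08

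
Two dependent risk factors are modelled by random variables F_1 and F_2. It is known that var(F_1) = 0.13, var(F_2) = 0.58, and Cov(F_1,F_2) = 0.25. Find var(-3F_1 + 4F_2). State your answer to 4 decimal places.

4.4500

var(-3F_1 + 4F_2) = (-3)²·var(F_1) + (4)²·var(F_2) + 2·(-3)·(4)·Cov(F_1,F_2)
= 9·0.13 + 16·0.58 + -24·0.25 = 4.45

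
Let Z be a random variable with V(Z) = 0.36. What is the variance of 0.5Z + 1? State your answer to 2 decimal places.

0.09

V(0.5Z + 1) = (0.5)²·V(Z) = 0.25·0.36 = 0.09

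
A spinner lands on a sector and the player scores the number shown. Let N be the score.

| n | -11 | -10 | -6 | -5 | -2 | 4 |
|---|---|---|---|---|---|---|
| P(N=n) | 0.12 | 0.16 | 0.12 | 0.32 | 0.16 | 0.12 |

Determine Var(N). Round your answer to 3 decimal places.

E[N] = (-11)(0.12) + (-10)(0.16) + (-6)(0.12) + (-5)(0.32) + (-2)(0.16) + (4)(0.12) = -5.08
E[N²] = (-11)²(0.12) + (-10)²(0.16) + (-6)²(0.12) + (-5)²(0.32) + (-2)²(0.16) + (4)²(0.12) = 45.4
Var(N) = E[N²] − (E[N])² = 45.4 − (-5.08)² = 19.5936

19.594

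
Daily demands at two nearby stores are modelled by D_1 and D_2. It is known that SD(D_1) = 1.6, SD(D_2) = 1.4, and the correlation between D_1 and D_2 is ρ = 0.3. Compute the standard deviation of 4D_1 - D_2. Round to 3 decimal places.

V(D_1) = (1.6)² = 2.56;  V(D_2) = (1.4)² = 1.96
Cov(D_1,D_2) = ρ·SD(D_1)·SD(D_2) = 0.3·1.6·1.4 = 0.672
V(4D_1 - D_2) = (4)²·V(D_1) + (-1)²·V(D_2) + 2·(4)·(-1)·Cov(D_1,D_2)
= 16·2.56 + 1·1.96 + -8·0.672 = 37.544
SD(4D_1 - D_2) = √37.544 ≈ 6.127

6.127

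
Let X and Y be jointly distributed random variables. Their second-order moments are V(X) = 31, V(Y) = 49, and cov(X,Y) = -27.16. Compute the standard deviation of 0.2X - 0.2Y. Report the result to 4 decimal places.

V(0.2X - 0.2Y) = (0.2)²·V(X) + (-0.2)²·V(Y) + 2·(0.2)·(-0.2)·cov(X,Y)
= 0.04·31 + 0.04·49 + -0.08·-27.16 = 5.3728
sd(0.2X - 0.2Y) = √5.3728 ≈ 2.3179

2.3179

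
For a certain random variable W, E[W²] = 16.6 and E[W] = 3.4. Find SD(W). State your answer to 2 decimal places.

2.24

Var(W) = 16.6 − (3.4)² = 5.04
SD(W) = √5.04 ≈ 2.24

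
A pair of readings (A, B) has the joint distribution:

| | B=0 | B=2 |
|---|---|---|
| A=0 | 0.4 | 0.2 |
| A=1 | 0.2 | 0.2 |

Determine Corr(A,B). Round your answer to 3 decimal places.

0.167

E[A] = 0.4,  E[B] = 0.8
E[AB] = 0.4
Cov(A,B) = E[AB] − E[A]E[B] = 0.4 − (0.4)(0.8) = 0.08
var(A) = 0.24,  var(B) = 0.96
ρ = 0.08 / √(0.24·0.96) ≈ 0.167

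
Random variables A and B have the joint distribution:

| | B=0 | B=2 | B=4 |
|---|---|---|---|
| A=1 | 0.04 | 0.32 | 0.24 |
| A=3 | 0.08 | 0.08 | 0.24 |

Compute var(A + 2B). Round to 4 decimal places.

8.7424

E[A] = 1.8,  E[B] = 2.72,  E[AB] = 4.96
var(A) = 4.2 − (1.8)² = 0.96;  var(B) = 9.28 − (2.72)² = 1.8816
Cov(A,B) = 4.96 − (1.8)(2.72) = 0.064
var(A + 2B) = (1)²·0.96 + (2)²·1.8816 + 2·(1)·(2)·0.064 = 8.7424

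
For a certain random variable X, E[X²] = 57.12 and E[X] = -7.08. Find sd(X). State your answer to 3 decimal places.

2.645

Var(X) = 57.12 − (-7.08)² = 6.9936
sd(X) = √6.9936 ≈ 2.645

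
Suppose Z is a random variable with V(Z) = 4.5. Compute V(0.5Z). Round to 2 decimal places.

1.13

V(0.5Z) = (0.5)²·V(Z) = 0.25·4.5 = 1.125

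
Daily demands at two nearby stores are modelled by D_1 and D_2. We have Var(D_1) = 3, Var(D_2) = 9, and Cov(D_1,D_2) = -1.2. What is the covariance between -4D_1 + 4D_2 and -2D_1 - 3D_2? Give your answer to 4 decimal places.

Cov(-4D_1 + 4D_2, -2D_1 - 3D_2) = (-4)(-2)Var(D_1) + (4)(-3)Var(D_2) + [(-4)(-3) + (4)(-2)]Cov(D_1,D_2)
= 8·3 + -12·9 + 4·-1.2 = -88.8

-88.8000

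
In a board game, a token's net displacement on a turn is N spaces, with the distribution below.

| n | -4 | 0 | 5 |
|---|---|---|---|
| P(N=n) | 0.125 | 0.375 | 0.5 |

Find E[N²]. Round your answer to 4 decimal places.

14.5000

E[N²] = (-4)²(0.125) + (0)²(0.375) + (5)²(0.5) = 14.5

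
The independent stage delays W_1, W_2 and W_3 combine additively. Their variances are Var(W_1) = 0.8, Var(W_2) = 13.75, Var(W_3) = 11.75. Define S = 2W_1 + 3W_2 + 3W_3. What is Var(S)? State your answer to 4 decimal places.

232.7000

By independence, Var(S) = (2)²Var(W_1) + (3)²Var(W_2) + (3)²Var(W_3)
= (2)²·0.8 + (3)²·13.75 + (3)²·11.75 = 232.7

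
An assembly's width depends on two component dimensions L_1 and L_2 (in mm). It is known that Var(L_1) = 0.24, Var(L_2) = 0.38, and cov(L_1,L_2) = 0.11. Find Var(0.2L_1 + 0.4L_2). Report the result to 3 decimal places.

Var(0.2L_1 + 0.4L_2) = (0.2)²·Var(L_1) + (0.4)²·Var(L_2) + 2·(0.2)·(0.4)·cov(L_1,L_2)
= 0.04·0.24 + 0.16·0.38 + 0.16·0.11 = 0.088

0.088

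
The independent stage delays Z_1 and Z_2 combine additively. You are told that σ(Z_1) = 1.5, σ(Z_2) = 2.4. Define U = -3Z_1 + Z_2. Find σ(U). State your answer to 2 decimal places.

5.10

Var(Z_1) = 2.25, Var(Z_2) = 5.76
By independence, Var(U) = (-3)²Var(Z_1) + (1)²Var(Z_2)
= (-3)²·2.25 + (1)²·5.76 = 26.01
σ(U) = √26.01 ≈ 5.10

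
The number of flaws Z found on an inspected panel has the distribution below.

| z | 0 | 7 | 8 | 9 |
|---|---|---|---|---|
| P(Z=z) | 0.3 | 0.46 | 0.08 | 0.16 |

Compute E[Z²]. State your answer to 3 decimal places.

E[Z²] = (0)²(0.3) + (7)²(0.46) + (8)²(0.08) + (9)²(0.16) = 40.62

40.620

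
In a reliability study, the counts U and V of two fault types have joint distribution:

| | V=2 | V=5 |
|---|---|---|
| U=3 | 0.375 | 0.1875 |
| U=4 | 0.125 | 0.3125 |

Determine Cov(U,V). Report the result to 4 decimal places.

0.2813

E[U] = 3.4375,  E[V] = 3.5
E[UV] = 12.3125
Cov(U,V) = E[UV] − E[U]E[V] = 12.3125 − (3.4375)(3.5) = 0.28125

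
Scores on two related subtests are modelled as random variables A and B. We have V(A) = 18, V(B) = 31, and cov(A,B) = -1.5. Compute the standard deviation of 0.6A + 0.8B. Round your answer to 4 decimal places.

4.9880

V(0.6A + 0.8B) = (0.6)²·V(A) + (0.8)²·V(B) + 2·(0.6)·(0.8)·cov(A,B)
= 0.36·18 + 0.64·31 + 0.96·-1.5 = 24.88
SD(0.6A + 0.8B) = √24.88 ≈ 4.9880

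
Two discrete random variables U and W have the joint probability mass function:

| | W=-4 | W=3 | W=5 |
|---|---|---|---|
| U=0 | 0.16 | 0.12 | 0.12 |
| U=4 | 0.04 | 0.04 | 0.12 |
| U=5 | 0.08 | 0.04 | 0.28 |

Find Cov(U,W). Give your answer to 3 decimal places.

E[U] = 2.8,  E[W] = 2.08
E[UW] = 8.24
Cov(U,W) = E[UW] − E[U]E[W] = 8.24 − (2.8)(2.08) = 2.416

2.416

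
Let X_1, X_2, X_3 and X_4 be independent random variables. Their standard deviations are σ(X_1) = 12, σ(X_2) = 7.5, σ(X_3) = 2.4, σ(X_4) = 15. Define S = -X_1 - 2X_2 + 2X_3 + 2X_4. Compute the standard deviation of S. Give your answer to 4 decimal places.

35.9450

V(X_1) = 144, V(X_2) = 56.25, V(X_3) = 5.76, V(X_4) = 225
By independence, V(S) = (-1)²V(X_1) + (-2)²V(X_2) + (2)²V(X_3) + (2)²V(X_4)
= (-1)²·144 + (-2)²·56.25 + (2)²·5.76 + (2)²·225 = 1292.04
σ(S) = √1292.04 ≈ 35.9450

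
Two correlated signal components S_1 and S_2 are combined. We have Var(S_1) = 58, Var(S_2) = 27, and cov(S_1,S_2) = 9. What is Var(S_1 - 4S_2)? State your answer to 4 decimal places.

418.0000

Var(S_1 - 4S_2) = (1)²·Var(S_1) + (-4)²·Var(S_2) + 2·(1)·(-4)·cov(S_1,S_2)
= 1·58 + 16·27 + -8·9 = 418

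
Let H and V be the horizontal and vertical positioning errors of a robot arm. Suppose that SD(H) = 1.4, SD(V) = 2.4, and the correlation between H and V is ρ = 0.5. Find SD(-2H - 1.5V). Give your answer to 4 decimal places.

var(H) = (1.4)² = 1.96;  var(V) = (2.4)² = 5.76
cov(H,V) = ρ·SD(H)·SD(V) = 0.5·1.4·2.4 = 1.68
var(-2H - 1.5V) = (-2)²·var(H) + (-1.5)²·var(V) + 2·(-2)·(-1.5)·cov(H,V)
= 4·1.96 + 2.25·5.76 + 6·1.68 = 30.88
SD(-2H - 1.5V) = √30.88 ≈ 5.5570

5.5570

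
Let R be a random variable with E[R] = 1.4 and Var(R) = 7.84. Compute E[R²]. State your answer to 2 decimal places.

9.80

E[R²] = Var(R) + (E[R])² = 7.84 + (1.4)² = 9.8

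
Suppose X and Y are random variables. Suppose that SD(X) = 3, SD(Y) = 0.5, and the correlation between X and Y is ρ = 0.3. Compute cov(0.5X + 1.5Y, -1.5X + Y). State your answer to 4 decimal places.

-7.1625

V(X) = (3)² = 9;  V(Y) = (0.5)² = 0.25
cov(X,Y) = ρ·SD(X)·SD(Y) = 0.3·3·0.5 = 0.45
cov(0.5X + 1.5Y, -1.5X + Y) = (0.5)(-1.5)V(X) + (1.5)(1)V(Y) + [(0.5)(1) + (1.5)(-1.5)]cov(X,Y)
= -0.75·9 + 1.5·0.25 + -1.75·0.45 = -7.1625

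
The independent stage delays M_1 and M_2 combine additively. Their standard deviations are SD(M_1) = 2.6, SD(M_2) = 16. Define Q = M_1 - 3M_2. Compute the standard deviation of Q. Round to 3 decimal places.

48.070

var(M_1) = 6.76, var(M_2) = 256
By independence, var(Q) = (1)²var(M_1) + (-3)²var(M_2)
= (1)²·6.76 + (-3)²·256 = 2310.76
SD(Q) = √2310.76 ≈ 48.070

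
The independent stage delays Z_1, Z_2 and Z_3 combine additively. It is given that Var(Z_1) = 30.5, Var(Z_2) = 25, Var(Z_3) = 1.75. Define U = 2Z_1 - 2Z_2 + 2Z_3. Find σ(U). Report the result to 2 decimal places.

15.13

By independence, Var(U) = (2)²Var(Z_1) + (-2)²Var(Z_2) + (2)²Var(Z_3)
= (2)²·30.5 + (-2)²·25 + (2)²·1.75 = 229
σ(U) = √229 ≈ 15.13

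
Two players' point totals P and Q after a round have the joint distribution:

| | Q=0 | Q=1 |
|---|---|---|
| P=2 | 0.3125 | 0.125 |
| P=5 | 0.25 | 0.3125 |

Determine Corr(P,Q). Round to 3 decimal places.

E[P] = 3.6875,  E[Q] = 0.4375
E[PQ] = 1.8125
Cov(P,Q) = E[PQ] − E[P]E[Q] = 1.8125 − (3.6875)(0.4375) = 0.19921875
Var(P) = 2.21484375,  Var(Q) = 0.24609375
ρ = 0.19921875 / √(2.21484375·0.24609375) ≈ 0.270

0.270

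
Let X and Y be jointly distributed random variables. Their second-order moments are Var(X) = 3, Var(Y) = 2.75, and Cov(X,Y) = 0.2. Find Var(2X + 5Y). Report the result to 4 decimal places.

Var(2X + 5Y) = (2)²·Var(X) + (5)²·Var(Y) + 2·(2)·(5)·Cov(X,Y)
= 4·3 + 25·2.75 + 20·0.2 = 84.75

84.7500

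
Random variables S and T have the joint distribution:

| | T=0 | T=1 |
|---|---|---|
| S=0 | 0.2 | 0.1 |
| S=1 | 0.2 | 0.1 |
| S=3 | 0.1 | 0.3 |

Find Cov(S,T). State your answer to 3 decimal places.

0.250

E[S] = 1.5,  E[T] = 0.5
E[ST] = 1
Cov(S,T) = E[ST] − E[S]E[T] = 1 − (1.5)(0.5) = 0.25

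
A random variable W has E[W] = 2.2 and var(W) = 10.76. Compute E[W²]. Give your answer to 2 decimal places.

15.60

E[W²] = var(W) + (E[W])² = 10.76 + (2.2)² = 15.6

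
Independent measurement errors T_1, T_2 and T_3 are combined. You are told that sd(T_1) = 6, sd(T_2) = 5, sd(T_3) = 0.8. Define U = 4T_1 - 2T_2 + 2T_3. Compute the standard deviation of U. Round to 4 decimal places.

26.0492

Var(T_1) = 36, Var(T_2) = 25, Var(T_3) = 0.64
By independence, Var(U) = (4)²Var(T_1) + (-2)²Var(T_2) + (2)²Var(T_3)
= (4)²·36 + (-2)²·25 + (2)²·0.64 = 678.56
sd(U) = √678.56 ≈ 26.0492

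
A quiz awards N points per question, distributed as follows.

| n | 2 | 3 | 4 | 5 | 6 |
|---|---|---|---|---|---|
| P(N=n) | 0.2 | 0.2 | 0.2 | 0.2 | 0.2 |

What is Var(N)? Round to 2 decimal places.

E[N] = (2)(0.2) + (3)(0.2) + (4)(0.2) + (5)(0.2) + (6)(0.2) = 4
E[N²] = (2)²(0.2) + (3)²(0.2) + (4)²(0.2) + (5)²(0.2) + (6)²(0.2) = 18
Var(N) = E[N²] − (E[N])² = 18 − (4)² = 2

2.00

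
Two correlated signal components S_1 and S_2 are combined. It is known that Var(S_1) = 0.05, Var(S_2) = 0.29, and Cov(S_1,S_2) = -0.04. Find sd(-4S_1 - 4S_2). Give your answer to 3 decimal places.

2.040

Var(-4S_1 - 4S_2) = (-4)²·Var(S_1) + (-4)²·Var(S_2) + 2·(-4)·(-4)·Cov(S_1,S_2)
= 16·0.05 + 16·0.29 + 32·-0.04 = 4.16
sd(-4S_1 - 4S_2) = √4.16 ≈ 2.040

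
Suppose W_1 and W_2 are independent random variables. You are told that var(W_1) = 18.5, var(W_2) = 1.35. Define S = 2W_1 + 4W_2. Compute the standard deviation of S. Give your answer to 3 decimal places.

By independence, var(S) = (2)²var(W_1) + (4)²var(W_2)
= (2)²·18.5 + (4)²·1.35 = 95.6
σ(S) = √95.6 ≈ 9.778

9.778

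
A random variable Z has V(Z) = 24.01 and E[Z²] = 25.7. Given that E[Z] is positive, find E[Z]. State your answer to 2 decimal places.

1.30

(E[Z])² = E[Z²] − V(Z) = 25.7 − 24.01 = 1.69
E[Z] = √1.69 = 1.3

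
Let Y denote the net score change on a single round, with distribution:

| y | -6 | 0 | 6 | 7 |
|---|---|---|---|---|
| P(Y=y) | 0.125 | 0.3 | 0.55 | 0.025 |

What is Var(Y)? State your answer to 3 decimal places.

E[Y] = (-6)(0.125) + (0)(0.3) + (6)(0.55) + (7)(0.025) = 2.725
E[Y²] = (-6)²(0.125) + (0)²(0.3) + (6)²(0.55) + (7)²(0.025) = 25.525
Var(Y) = E[Y²] − (E[Y])² = 25.525 − (2.725)² = 18.099375

18.099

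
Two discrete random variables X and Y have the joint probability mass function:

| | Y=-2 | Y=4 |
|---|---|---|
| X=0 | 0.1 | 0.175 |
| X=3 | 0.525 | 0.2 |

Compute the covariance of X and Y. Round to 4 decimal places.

-1.2938

E[X] = 2.175,  E[Y] = 0.25
E[XY] = -0.75
cov(X,Y) = E[XY] − E[X]E[Y] = -0.75 − (2.175)(0.25) = -1.29375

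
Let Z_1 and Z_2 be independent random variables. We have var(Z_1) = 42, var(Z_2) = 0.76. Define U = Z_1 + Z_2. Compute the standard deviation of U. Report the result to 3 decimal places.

By independence, var(U) = (1)²var(Z_1) + (1)²var(Z_2)
= (1)²·42 + (1)²·0.76 = 42.76
SD(U) = √42.76 ≈ 6.539

6.539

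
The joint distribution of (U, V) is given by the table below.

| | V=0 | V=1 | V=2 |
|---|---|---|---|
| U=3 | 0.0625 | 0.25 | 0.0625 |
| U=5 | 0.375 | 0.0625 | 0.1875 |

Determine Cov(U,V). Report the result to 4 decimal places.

E[U] = 4.25,  E[V] = 0.8125
E[UV] = 3.3125
Cov(U,V) = E[UV] − E[U]E[V] = 3.3125 − (4.25)(0.8125) = -0.140625

-0.1406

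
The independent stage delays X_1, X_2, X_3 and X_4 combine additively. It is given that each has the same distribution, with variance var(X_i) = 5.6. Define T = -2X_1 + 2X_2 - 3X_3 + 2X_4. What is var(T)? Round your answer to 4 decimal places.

By independence, var(T) = (-2)²var(X_1) + (2)²var(X_2) + (-3)²var(X_3) + (2)²var(X_4)
= (-2)²·5.6 + (2)²·5.6 + (-3)²·5.6 + (2)²·5.6 = 117.6

117.6000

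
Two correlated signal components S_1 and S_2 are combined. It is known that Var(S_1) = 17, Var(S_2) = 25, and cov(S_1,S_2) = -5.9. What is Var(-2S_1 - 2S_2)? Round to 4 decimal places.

120.8000

Var(-2S_1 - 2S_2) = (-2)²·Var(S_1) + (-2)²·Var(S_2) + 2·(-2)·(-2)·cov(S_1,S_2)
= 4·17 + 4·25 + 8·-5.9 = 120.8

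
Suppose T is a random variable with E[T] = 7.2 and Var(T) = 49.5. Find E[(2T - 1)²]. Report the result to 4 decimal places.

E[2T - 1] = 2·7.2 − 1 = 13.4
Var(2T - 1) = (2)²·49.5 = 198
E[(2T - 1)²] = Var((2T - 1)) + (E[(2T - 1)])² = 198 + (13.4)² = 377.56

377.5600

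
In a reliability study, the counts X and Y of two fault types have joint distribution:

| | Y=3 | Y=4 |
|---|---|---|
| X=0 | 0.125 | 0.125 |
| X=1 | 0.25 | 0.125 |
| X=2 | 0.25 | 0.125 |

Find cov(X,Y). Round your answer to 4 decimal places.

E[X] = 1.125,  E[Y] = 3.375
E[XY] = 3.75
cov(X,Y) = E[XY] − E[X]E[Y] = 3.75 − (1.125)(3.375) = -0.046875

-0.0469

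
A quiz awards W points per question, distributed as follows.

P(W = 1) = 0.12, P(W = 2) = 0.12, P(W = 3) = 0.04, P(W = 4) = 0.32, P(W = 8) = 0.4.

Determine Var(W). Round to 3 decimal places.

E[W] = (1)(0.12) + (2)(0.12) + (3)(0.04) + (4)(0.32) + (8)(0.4) = 4.96
E[W²] = (1)²(0.12) + (2)²(0.12) + (3)²(0.04) + (4)²(0.32) + (8)²(0.4) = 31.68
Var(W) = E[W²] − (E[W])² = 31.68 − (4.96)² = 7.0784

7.078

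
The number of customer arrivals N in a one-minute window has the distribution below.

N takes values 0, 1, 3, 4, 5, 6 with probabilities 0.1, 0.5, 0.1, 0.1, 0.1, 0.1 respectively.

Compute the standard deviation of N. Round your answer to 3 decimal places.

1.952

E[N] = (0)(0.1) + (1)(0.5) + (3)(0.1) + (4)(0.1) + (5)(0.1) + (6)(0.1) = 2.3
E[N²] = (0)²(0.1) + (1)²(0.5) + (3)²(0.1) + (4)²(0.1) + (5)²(0.1) + (6)²(0.1) = 9.1
Var(N) = E[N²] − (E[N])² = 9.1 − (2.3)² = 3.81
sd(N) = √3.81 ≈ 1.952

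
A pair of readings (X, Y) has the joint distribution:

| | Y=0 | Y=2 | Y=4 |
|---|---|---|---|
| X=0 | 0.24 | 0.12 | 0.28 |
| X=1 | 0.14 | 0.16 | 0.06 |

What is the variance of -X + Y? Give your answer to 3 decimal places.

E[X] = 0.36,  E[Y] = 1.92,  E[XY] = 0.56
Var(X) = 0.36 − (0.36)² = 0.2304;  Var(Y) = 6.56 − (1.92)² = 2.8736
Cov(X,Y) = 0.56 − (0.36)(1.92) = -0.1312
Var(-X + Y) = (-1)²·0.2304 + (1)²·2.8736 + 2·(-1)·(1)·-0.1312 = 3.3664

3.366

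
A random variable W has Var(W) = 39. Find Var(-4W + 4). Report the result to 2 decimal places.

624.00

Var(-4W + 4) = (-4)²·Var(W) = 16·39 = 624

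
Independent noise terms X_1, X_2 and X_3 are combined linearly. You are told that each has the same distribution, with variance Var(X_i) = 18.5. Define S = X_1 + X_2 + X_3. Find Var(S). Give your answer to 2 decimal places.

55.50

By independence, Var(S) = (1)²Var(X_1) + (1)²Var(X_2) + (1)²Var(X_3)
= (1)²·18.5 + (1)²·18.5 + (1)²·18.5 = 55.5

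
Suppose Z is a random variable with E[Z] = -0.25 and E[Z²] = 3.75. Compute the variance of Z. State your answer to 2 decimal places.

Var(Z) = 3.75 − (-0.25)² = 3.6875

3.69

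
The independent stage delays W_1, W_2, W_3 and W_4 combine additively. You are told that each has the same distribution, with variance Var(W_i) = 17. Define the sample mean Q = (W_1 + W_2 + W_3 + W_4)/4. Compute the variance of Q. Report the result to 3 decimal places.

4.250

By independence, Var(Q) = (0.25)²Var(W_1) + (0.25)²Var(W_2) + (0.25)²Var(W_3) + (0.25)²Var(W_4)
= (0.25)²·17 + (0.25)²·17 + (0.25)²·17 + (0.25)²·17 = 4.25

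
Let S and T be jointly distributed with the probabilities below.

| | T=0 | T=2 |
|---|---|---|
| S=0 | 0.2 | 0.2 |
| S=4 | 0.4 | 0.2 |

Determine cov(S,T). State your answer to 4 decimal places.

E[S] = 2.4,  E[T] = 0.8
E[ST] = 1.6
cov(S,T) = E[ST] − E[S]E[T] = 1.6 − (2.4)(0.8) = -0.32

-0.3200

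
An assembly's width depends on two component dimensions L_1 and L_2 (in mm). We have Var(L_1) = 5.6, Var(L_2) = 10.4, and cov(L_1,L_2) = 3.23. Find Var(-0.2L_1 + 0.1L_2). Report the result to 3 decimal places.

0.199

Var(-0.2L_1 + 0.1L_2) = (-0.2)²·Var(L_1) + (0.1)²·Var(L_2) + 2·(-0.2)·(0.1)·cov(L_1,L_2)
= 0.04·5.6 + 0.01·10.4 + -0.04·3.23 = 0.1988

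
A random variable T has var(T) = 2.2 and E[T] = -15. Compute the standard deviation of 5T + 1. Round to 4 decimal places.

7.4162

var(5T + 1) = (5)²·2.2 = 55
σ(5T + 1) = √55 ≈ 7.4162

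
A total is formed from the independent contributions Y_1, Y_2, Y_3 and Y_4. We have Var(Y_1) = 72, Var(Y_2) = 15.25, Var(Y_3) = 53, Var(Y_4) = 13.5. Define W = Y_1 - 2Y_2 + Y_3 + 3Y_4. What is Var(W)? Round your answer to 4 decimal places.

307.5000

By independence, Var(W) = (1)²Var(Y_1) + (-2)²Var(Y_2) + (1)²Var(Y_3) + (3)²Var(Y_4)
= (1)²·72 + (-2)²·15.25 + (1)²·53 + (3)²·13.5 = 307.5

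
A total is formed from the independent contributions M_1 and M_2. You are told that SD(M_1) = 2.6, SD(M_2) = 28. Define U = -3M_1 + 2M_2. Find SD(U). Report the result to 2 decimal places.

Var(M_1) = 6.76, Var(M_2) = 784
By independence, Var(U) = (-3)²Var(M_1) + (2)²Var(M_2)
= (-3)²·6.76 + (2)²·784 = 3196.84
SD(U) = √3196.84 ≈ 56.54

56.54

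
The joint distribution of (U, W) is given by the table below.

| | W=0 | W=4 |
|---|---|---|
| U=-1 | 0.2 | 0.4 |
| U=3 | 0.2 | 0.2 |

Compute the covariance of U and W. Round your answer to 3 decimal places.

E[U] = 0.6,  E[W] = 2.4
E[UW] = 0.8
cov(U,W) = E[UW] − E[U]E[W] = 0.8 − (0.6)(2.4) = -0.64

-0.640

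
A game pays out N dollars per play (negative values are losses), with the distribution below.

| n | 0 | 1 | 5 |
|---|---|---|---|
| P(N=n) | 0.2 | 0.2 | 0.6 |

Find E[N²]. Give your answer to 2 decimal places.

15.20

E[N²] = (0)²(0.2) + (1)²(0.2) + (5)²(0.6) = 15.2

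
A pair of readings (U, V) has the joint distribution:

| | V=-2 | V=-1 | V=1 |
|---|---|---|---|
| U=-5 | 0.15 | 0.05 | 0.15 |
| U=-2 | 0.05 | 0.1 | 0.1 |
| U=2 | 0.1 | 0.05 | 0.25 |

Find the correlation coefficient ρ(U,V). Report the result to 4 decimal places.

E[U] = -1.45,  E[V] = -0.3
E[UV] = 1.2
Cov(U,V) = E[UV] − E[U]E[V] = 1.2 − (-1.45)(-0.3) = 0.765
var(U) = 9.2475,  var(V) = 1.81
ρ = 0.765 / √(9.2475·1.81) ≈ 0.1870

0.1870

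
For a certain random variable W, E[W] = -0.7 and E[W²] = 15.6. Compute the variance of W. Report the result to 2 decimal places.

15.11

var(W) = 15.6 − (-0.7)² = 15.11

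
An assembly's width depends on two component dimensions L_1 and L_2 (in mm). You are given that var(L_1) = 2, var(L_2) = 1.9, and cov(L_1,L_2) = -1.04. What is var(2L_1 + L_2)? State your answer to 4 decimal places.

var(2L_1 + L_2) = (2)²·var(L_1) + (1)²·var(L_2) + 2·(2)·(1)·cov(L_1,L_2)
= 4·2 + 1·1.9 + 4·-1.04 = 5.74

5.7400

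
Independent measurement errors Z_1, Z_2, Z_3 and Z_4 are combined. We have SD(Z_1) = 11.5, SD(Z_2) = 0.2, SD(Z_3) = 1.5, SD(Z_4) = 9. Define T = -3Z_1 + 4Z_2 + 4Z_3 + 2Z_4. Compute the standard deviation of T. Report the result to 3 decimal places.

39.381

var(Z_1) = 132.25, var(Z_2) = 0.04, var(Z_3) = 2.25, var(Z_4) = 81
By independence, var(T) = (-3)²var(Z_1) + (4)²var(Z_2) + (4)²var(Z_3) + (2)²var(Z_4)
= (-3)²·132.25 + (4)²·0.04 + (4)²·2.25 + (2)²·81 = 1550.89
SD(T) = √1550.89 ≈ 39.381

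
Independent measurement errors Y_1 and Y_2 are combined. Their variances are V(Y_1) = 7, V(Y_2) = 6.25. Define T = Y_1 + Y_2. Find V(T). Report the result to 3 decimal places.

By independence, V(T) = (1)²V(Y_1) + (1)²V(Y_2)
= (1)²·7 + (1)²·6.25 = 13.25

13.250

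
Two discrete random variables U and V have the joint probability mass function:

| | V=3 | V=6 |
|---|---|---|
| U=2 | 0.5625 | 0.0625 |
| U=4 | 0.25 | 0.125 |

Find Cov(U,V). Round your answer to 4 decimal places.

0.3281

E[U] = 2.75,  E[V] = 3.5625
E[UV] = 10.125
Cov(U,V) = E[UV] − E[U]E[V] = 10.125 − (2.75)(3.5625) = 0.328125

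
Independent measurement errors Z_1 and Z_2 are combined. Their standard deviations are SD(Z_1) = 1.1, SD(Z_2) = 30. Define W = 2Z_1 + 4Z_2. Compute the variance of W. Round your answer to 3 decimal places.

var(Z_1) = 1.21, var(Z_2) = 900
By independence, var(W) = (2)²var(Z_1) + (4)²var(Z_2)
= (2)²·1.21 + (4)²·900 = 14404.84

14404.840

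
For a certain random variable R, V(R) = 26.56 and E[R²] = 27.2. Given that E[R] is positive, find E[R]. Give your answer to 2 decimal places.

(E[R])² = E[R²] − V(R) = 27.2 − 26.56 = 0.64
E[R] = √0.64 = 0.8

0.80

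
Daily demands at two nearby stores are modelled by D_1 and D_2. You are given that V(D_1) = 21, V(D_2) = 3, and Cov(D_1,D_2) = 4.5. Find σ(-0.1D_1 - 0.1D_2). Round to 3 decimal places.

0.574

V(-0.1D_1 - 0.1D_2) = (-0.1)²·V(D_1) + (-0.1)²·V(D_2) + 2·(-0.1)·(-0.1)·Cov(D_1,D_2)
= 0.01·21 + 0.01·3 + 0.02·4.5 = 0.33
σ(-0.1D_1 - 0.1D_2) = √0.33 ≈ 0.574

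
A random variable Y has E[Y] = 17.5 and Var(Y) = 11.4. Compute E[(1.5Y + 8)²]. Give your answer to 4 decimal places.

E[1.5Y + 8] = 1.5·17.5 + 8 = 34.25
Var(1.5Y + 8) = (1.5)²·11.4 = 25.65
E[(1.5Y + 8)²] = Var((1.5Y + 8)) + (E[(1.5Y + 8)])² = 25.65 + (34.25)² = 1198.7125

1198.7125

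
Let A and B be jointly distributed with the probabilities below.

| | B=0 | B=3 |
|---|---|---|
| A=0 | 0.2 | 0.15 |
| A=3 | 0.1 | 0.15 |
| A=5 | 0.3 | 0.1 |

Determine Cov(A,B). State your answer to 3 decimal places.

-0.450

E[A] = 2.75,  E[B] = 1.2
E[AB] = 2.85
Cov(A,B) = E[AB] − E[A]E[B] = 2.85 − (2.75)(1.2) = -0.45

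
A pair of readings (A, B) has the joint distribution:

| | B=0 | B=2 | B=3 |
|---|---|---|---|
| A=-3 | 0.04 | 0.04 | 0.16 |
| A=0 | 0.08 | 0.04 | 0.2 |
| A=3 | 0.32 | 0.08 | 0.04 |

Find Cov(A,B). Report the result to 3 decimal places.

E[A] = 0.6,  E[B] = 1.52
E[AB] = -0.84
Cov(A,B) = E[AB] − E[A]E[B] = -0.84 − (0.6)(1.52) = -1.752

-1.752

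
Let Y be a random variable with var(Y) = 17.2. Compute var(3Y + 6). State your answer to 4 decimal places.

var(3Y + 6) = (3)²·var(Y) = 9·17.2 = 154.8

154.8000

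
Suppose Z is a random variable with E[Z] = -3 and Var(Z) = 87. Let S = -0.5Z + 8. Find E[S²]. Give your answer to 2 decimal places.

112.00

E[-0.5Z + 8] = -0.5·-3 + 8 = 9.5
Var(-0.5Z + 8) = (-0.5)²·87 = 21.75
E[S²] = Var(S) + (E[S])² = 21.75 + (9.5)² = 112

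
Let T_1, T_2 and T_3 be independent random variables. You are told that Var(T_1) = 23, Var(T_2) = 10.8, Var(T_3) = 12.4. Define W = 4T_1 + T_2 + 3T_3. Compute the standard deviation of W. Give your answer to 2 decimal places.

By independence, Var(W) = (4)²Var(T_1) + (1)²Var(T_2) + (3)²Var(T_3)
= (4)²·23 + (1)²·10.8 + (3)²·12.4 = 490.4
SD(W) = √490.4 ≈ 22.14

22.14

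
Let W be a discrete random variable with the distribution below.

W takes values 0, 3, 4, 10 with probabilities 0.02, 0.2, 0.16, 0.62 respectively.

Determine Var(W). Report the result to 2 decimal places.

E[W] = (0)(0.02) + (3)(0.2) + (4)(0.16) + (10)(0.62) = 7.44
E[W²] = (0)²(0.02) + (3)²(0.2) + (4)²(0.16) + (10)²(0.62) = 66.36
Var(W) = E[W²] − (E[W])² = 66.36 − (7.44)² = 11.0064

11.01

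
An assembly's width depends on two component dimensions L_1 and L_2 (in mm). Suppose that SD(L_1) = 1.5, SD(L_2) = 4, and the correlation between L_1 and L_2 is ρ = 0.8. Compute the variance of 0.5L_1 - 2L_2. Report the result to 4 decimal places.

Var(L_1) = (1.5)² = 2.25;  Var(L_2) = (4)² = 16
Cov(L_1,L_2) = ρ·SD(L_1)·SD(L_2) = 0.8·1.5·4 = 4.8
Var(0.5L_1 - 2L_2) = (0.5)²·Var(L_1) + (-2)²·Var(L_2) + 2·(0.5)·(-2)·Cov(L_1,L_2)
= 0.25·2.25 + 4·16 + -2·4.8 = 54.9625

54.9625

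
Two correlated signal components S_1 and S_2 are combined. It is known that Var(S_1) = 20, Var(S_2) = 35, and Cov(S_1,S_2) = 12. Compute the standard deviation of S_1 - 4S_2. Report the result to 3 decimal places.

Var(S_1 - 4S_2) = (1)²·Var(S_1) + (-4)²·Var(S_2) + 2·(1)·(-4)·Cov(S_1,S_2)
= 1·20 + 16·35 + -8·12 = 484
SD(S_1 - 4S_2) = √484 ≈ 22.000

22.000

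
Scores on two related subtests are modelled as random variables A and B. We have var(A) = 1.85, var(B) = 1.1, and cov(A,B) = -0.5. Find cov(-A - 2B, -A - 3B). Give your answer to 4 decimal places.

5.9500

cov(-A - 2B, -A - 3B) = (-1)(-1)var(A) + (-2)(-3)var(B) + [(-1)(-3) + (-2)(-1)]cov(A,B)
= 1·1.85 + 6·1.1 + 5·-0.5 = 5.95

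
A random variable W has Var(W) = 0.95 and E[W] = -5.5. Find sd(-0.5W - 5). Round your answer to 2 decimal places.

Var(-0.5W - 5) = (-0.5)²·0.95 = 0.2375
sd(-0.5W - 5) = √0.2375 ≈ 0.49

0.49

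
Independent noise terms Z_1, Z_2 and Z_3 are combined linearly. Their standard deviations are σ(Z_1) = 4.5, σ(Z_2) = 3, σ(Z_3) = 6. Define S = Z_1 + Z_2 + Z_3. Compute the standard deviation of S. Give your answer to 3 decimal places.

var(Z_1) = 20.25, var(Z_2) = 9, var(Z_3) = 36
By independence, var(S) = (1)²var(Z_1) + (1)²var(Z_2) + (1)²var(Z_3)
= (1)²·20.25 + (1)²·9 + (1)²·36 = 65.25
σ(S) = √65.25 ≈ 8.078

8.078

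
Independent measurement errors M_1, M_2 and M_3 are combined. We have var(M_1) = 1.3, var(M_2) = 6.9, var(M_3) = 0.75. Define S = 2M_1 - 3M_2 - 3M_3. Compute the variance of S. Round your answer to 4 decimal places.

By independence, var(S) = (2)²var(M_1) + (-3)²var(M_2) + (-3)²var(M_3)
= (2)²·1.3 + (-3)²·6.9 + (-3)²·0.75 = 74.05

74.0500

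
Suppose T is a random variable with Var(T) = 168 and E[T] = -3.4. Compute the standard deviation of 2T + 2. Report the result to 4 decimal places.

25.9230

Var(2T + 2) = (2)²·168 = 672
SD(2T + 2) = √672 ≈ 25.9230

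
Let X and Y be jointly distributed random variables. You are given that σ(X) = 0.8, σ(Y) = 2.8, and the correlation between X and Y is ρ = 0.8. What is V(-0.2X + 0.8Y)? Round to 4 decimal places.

V(X) = (0.8)² = 0.64;  V(Y) = (2.8)² = 7.84
Cov(X,Y) = ρ·σ(X)·σ(Y) = 0.8·0.8·2.8 = 1.792
V(-0.2X + 0.8Y) = (-0.2)²·V(X) + (0.8)²·V(Y) + 2·(-0.2)·(0.8)·Cov(X,Y)
= 0.04·0.64 + 0.64·7.84 + -0.32·1.792 = 4.46976

4.4698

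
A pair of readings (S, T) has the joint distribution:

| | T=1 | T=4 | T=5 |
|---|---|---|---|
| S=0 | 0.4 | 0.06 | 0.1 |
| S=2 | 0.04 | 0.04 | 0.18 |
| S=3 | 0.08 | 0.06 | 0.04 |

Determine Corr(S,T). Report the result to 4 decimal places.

E[S] = 1.06,  E[T] = 2.76
E[ST] = 3.76
cov(S,T) = E[ST] − E[S]E[T] = 3.76 − (1.06)(2.76) = 0.8344
V(S) = 1.5364,  V(T) = 3.4624
ρ = 0.8344 / √(1.5364·3.4624) ≈ 0.3618

0.3618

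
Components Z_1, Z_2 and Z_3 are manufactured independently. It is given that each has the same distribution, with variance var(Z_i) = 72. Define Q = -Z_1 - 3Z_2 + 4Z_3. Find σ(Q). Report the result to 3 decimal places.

By independence, var(Q) = (-1)²var(Z_1) + (-3)²var(Z_2) + (4)²var(Z_3)
= (-1)²·72 + (-3)²·72 + (4)²·72 = 1872
σ(Q) = √1872 ≈ 43.267

43.267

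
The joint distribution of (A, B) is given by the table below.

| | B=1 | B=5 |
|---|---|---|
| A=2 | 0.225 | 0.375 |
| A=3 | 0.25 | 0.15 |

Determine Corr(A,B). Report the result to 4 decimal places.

E[A] = 2.4,  E[B] = 3.1
E[AB] = 7.2
Cov(A,B) = E[AB] − E[A]E[B] = 7.2 − (2.4)(3.1) = -0.24
Var(A) = 0.24,  Var(B) = 3.99
ρ = -0.24 / √(0.24·3.99) ≈ -0.2453

-0.2453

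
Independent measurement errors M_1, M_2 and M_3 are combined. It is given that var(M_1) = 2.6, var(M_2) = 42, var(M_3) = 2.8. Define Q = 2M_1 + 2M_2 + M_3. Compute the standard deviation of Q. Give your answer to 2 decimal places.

By independence, var(Q) = (2)²var(M_1) + (2)²var(M_2) + (1)²var(M_3)
= (2)²·2.6 + (2)²·42 + (1)²·2.8 = 181.2
SD(Q) = √181.2 ≈ 13.46

13.46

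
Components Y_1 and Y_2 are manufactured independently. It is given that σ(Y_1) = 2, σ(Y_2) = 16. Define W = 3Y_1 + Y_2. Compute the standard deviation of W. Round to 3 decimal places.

var(Y_1) = 4, var(Y_2) = 256
By independence, var(W) = (3)²var(Y_1) + (1)²var(Y_2)
= (3)²·4 + (1)²·256 = 292
σ(W) = √292 ≈ 17.088

17.088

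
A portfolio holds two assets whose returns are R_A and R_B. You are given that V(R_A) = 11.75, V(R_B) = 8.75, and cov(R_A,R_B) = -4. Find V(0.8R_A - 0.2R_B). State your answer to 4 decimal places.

V(0.8R_A - 0.2R_B) = (0.8)²·V(R_A) + (-0.2)²·V(R_B) + 2·(0.8)·(-0.2)·cov(R_A,R_B)
= 0.64·11.75 + 0.04·8.75 + -0.32·-4 = 9.15

9.1500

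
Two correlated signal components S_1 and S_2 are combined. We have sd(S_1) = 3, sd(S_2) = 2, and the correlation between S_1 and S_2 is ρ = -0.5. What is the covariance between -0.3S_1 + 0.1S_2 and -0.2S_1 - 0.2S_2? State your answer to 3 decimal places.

Var(S_1) = (3)² = 9;  Var(S_2) = (2)² = 4
cov(S_1,S_2) = ρ·sd(S_1)·sd(S_2) = -0.5·3·2 = -3
cov(-0.3S_1 + 0.1S_2, -0.2S_1 - 0.2S_2) = (-0.3)(-0.2)Var(S_1) + (0.1)(-0.2)Var(S_2) + [(-0.3)(-0.2) + (0.1)(-0.2)]cov(S_1,S_2)
= 0.06·9 + -0.02·4 + 0.04·-3 = 0.34

0.340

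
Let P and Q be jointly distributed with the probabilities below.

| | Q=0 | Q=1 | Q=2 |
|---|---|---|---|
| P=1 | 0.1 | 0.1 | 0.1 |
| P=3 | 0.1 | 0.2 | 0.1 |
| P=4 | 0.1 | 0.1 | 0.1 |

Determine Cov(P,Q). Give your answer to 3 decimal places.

E[P] = 2.7,  E[Q] = 1
E[PQ] = 2.7
Cov(P,Q) = E[PQ] − E[P]E[Q] = 2.7 − (2.7)(1) = 0

0.000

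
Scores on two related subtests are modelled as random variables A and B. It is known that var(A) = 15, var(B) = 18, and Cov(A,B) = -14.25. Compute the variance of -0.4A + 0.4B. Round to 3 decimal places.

var(-0.4A + 0.4B) = (-0.4)²·var(A) + (0.4)²·var(B) + 2·(-0.4)·(0.4)·Cov(A,B)
= 0.16·15 + 0.16·18 + -0.32·-14.25 = 9.84

9.840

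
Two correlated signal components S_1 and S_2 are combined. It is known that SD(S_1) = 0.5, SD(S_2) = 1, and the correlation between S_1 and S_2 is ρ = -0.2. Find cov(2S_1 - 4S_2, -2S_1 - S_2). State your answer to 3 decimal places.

2.400

V(S_1) = (0.5)² = 0.25;  V(S_2) = (1)² = 1
cov(S_1,S_2) = ρ·SD(S_1)·SD(S_2) = -0.2·0.5·1 = -0.1
cov(2S_1 - 4S_2, -2S_1 - S_2) = (2)(-2)V(S_1) + (-4)(-1)V(S_2) + [(2)(-1) + (-4)(-2)]cov(S_1,S_2)
= -4·0.25 + 4·1 + 6·-0.1 = 2.4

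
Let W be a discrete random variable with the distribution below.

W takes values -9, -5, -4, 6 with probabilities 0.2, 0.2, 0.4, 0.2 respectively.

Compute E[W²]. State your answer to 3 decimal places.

E[W²] = (-9)²(0.2) + (-5)²(0.2) + (-4)²(0.4) + (6)²(0.2) = 34.8

34.800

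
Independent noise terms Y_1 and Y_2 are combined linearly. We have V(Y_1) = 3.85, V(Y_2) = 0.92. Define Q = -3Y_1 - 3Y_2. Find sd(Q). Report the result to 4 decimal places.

By independence, V(Q) = (-3)²V(Y_1) + (-3)²V(Y_2)
= (-3)²·3.85 + (-3)²·0.92 = 42.93
sd(Q) = √42.93 ≈ 6.5521

6.5521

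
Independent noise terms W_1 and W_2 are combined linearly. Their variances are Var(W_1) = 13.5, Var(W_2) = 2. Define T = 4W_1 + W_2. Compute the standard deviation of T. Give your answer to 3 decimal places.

14.765

By independence, Var(T) = (4)²Var(W_1) + (1)²Var(W_2)
= (4)²·13.5 + (1)²·2 = 218
σ(T) = √218 ≈ 14.765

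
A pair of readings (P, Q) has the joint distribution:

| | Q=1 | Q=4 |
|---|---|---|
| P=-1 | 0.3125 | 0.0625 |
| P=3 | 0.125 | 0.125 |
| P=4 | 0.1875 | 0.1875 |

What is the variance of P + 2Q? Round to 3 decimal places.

E[P] = 1.875,  E[Q] = 2.125,  E[PQ] = 5.0625
var(P) = 8.625 − (1.875)² = 5.109375;  var(Q) = 6.625 − (2.125)² = 2.109375
cov(P,Q) = 5.0625 − (1.875)(2.125) = 1.078125
var(P + 2Q) = (1)²·5.109375 + (2)²·2.109375 + 2·(1)·(2)·1.078125 = 17.859375

17.859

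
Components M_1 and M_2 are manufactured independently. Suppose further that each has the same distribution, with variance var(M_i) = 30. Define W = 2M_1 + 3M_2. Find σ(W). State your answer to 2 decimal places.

By independence, var(W) = (2)²var(M_1) + (3)²var(M_2)
= (2)²·30 + (3)²·30 = 390
σ(W) = √390 ≈ 19.75

19.75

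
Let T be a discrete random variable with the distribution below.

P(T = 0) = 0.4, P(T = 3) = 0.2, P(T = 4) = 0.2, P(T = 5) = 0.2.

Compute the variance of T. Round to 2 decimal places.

4.24

E[T] = (0)(0.4) + (3)(0.2) + (4)(0.2) + (5)(0.2) = 2.4
E[T²] = (0)²(0.4) + (3)²(0.2) + (4)²(0.2) + (5)²(0.2) = 10
var(T) = E[T²] − (E[T])² = 10 − (2.4)² = 4.24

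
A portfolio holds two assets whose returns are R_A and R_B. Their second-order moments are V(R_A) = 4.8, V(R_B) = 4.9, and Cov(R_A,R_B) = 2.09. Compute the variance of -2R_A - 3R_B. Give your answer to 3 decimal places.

V(-2R_A - 3R_B) = (-2)²·V(R_A) + (-3)²·V(R_B) + 2·(-2)·(-3)·Cov(R_A,R_B)
= 4·4.8 + 9·4.9 + 12·2.09 = 88.38

88.380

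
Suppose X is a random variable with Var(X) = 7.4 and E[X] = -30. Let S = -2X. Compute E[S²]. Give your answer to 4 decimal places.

E[-2X] = -2·-30 = 60
Var(-2X) = (-2)²·7.4 = 29.6
E[S²] = Var(S) + (E[S])² = 29.6 + (60)² = 3629.6

3629.6000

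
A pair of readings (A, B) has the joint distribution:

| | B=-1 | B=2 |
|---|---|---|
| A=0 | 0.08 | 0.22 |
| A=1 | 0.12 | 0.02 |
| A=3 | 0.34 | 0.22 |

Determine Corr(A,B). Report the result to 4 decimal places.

E[A] = 1.82,  E[B] = 0.38
E[AB] = 0.22
cov(A,B) = E[AB] − E[A]E[B] = 0.22 − (1.82)(0.38) = -0.4716
Var(A) = 1.8676,  Var(B) = 2.2356
ρ = -0.4716 / √(1.8676·2.2356) ≈ -0.2308

-0.2308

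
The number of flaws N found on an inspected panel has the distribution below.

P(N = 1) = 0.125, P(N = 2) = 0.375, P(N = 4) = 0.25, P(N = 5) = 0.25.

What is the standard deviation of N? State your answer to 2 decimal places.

1.45

E[N] = (1)(0.125) + (2)(0.375) + (4)(0.25) + (5)(0.25) = 3.125
E[N²] = (1)²(0.125) + (2)²(0.375) + (4)²(0.25) + (5)²(0.25) = 11.875
Var(N) = E[N²] − (E[N])² = 11.875 − (3.125)² = 2.109375
SD(N) = √2.109375 ≈ 1.45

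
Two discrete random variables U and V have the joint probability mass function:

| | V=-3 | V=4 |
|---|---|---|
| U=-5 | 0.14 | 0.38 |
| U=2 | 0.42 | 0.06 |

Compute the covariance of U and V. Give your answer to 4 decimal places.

-7.4088

E[U] = -1.64,  E[V] = 0.08
E[UV] = -7.54
Cov(U,V) = E[UV] − E[U]E[V] = -7.54 − (-1.64)(0.08) = -7.4088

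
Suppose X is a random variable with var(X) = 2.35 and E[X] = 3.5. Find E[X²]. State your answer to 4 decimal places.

14.6000

E[X²] = var(X) + (E[X])² = 2.35 + (3.5)² = 14.6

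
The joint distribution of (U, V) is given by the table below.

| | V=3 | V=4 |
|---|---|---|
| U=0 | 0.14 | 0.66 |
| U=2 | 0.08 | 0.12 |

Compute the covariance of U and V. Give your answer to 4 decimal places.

E[U] = 0.4,  E[V] = 3.78
E[UV] = 1.44
Cov(U,V) = E[UV] − E[U]E[V] = 1.44 − (0.4)(3.78) = -0.072

-0.0720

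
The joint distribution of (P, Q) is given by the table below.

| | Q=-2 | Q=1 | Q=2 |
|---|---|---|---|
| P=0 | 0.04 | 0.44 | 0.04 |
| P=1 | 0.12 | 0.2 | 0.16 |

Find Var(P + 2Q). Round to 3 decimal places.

E[P] = 0.48,  E[Q] = 0.72,  E[PQ] = 0.28
Var(P) = 0.48 − (0.48)² = 0.2496;  Var(Q) = 2.08 − (0.72)² = 1.5616
cov(P,Q) = 0.28 − (0.48)(0.72) = -0.0656
Var(P + 2Q) = (1)²·0.2496 + (2)²·1.5616 + 2·(1)·(2)·-0.0656 = 6.2336

6.234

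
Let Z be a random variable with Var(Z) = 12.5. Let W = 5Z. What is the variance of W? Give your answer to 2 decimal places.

312.50

Var(5Z) = (5)²·Var(Z) = 25·12.5 = 312.5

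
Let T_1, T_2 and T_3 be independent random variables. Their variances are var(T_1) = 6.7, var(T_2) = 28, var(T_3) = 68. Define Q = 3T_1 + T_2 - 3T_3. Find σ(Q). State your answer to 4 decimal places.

By independence, var(Q) = (3)²var(T_1) + (1)²var(T_2) + (-3)²var(T_3)
= (3)²·6.7 + (1)²·28 + (-3)²·68 = 700.3
σ(Q) = √700.3 ≈ 26.4632

26.4632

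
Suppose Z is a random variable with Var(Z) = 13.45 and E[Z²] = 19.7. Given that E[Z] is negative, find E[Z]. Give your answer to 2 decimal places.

-2.50

(E[Z])² = E[Z²] − Var(Z) = 19.7 − 13.45 = 6.25
E[Z] = −√6.25 = -2.5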